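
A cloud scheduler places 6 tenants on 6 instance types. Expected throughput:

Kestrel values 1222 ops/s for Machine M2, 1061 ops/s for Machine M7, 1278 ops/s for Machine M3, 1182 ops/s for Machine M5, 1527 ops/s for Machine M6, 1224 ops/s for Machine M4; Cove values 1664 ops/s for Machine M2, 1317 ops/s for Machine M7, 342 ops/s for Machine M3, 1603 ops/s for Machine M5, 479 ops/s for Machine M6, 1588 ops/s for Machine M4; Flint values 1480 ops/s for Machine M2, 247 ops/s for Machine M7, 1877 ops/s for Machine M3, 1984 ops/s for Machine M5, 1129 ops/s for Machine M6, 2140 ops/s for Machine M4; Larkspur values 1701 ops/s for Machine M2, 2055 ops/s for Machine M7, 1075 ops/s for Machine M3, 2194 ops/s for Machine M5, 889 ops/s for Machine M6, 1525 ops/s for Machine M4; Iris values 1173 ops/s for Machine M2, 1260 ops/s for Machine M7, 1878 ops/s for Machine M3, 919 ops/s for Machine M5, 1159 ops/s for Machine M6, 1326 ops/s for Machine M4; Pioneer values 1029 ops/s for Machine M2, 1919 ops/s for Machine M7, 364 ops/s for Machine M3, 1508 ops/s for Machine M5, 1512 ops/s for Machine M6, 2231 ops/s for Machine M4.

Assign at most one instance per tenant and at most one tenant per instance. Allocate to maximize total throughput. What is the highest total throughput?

Maximum total: 11339 ops/s

Optimal: Kestrel→Machine M6 (1527 ops/s), Cove→Machine M2 (1664 ops/s), Flint→Machine M5 (1984 ops/s), Larkspur→Machine M7 (2055 ops/s), Iris→Machine M3 (1878 ops/s), Pioneer→Machine M4 (2231 ops/s) — total 1527+1664+1984+2055+1878+2231 = 11339 ops/s.
Row-greedy (each tenant in turn takes its best remaining instance) gives 11322 ops/s, worse by 17.
Next-best assignment: Kestrel→Machine M6, Cove→Machine M2, Flint→Machine M4, Larkspur→Machine M5, Iris→Machine M3, Pioneer→Machine M7 = 11322 ops/s.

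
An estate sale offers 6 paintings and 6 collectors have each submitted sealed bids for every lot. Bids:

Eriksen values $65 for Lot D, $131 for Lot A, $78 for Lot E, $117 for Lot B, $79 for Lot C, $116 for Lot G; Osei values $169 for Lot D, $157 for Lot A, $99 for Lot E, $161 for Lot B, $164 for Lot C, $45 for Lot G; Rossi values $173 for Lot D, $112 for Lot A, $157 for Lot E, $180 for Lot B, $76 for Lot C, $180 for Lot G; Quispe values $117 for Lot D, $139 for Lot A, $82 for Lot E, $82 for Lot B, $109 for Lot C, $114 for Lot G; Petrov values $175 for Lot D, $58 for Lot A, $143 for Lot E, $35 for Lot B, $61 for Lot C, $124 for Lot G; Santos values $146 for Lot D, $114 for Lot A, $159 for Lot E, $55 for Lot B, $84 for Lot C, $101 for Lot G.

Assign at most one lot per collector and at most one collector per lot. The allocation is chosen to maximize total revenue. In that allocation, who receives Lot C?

Osei receives Lot C.

This is the linear assignment problem.
Optimal: Eriksen→Lot B ($117), Osei→Lot C ($164), Rossi→Lot G ($180), Quispe→Lot A ($139), Petrov→Lot D ($175), Santos→Lot E ($159) — total 117+164+180+139+175+159 = $934.
Column-greedy (each lot in turn goes to its best remaining collector) gives $896, worse by 38.
Next-best assignment: Eriksen→Lot G, Osei→Lot C, Rossi→Lot B, Quispe→Lot A, Petrov→Lot D, Santos→Lot E = $933.
Swapping Eriksen↔Osei (Eriksen→Lot C $79, Osei→Lot B $161) loses 41.
Checked against all permutations: $934 is optimal.
Osei's own top lot is Lot D ($169), but forcing Osei→Lot D and reassigning the rest optimally gives only $872 — worse by 62.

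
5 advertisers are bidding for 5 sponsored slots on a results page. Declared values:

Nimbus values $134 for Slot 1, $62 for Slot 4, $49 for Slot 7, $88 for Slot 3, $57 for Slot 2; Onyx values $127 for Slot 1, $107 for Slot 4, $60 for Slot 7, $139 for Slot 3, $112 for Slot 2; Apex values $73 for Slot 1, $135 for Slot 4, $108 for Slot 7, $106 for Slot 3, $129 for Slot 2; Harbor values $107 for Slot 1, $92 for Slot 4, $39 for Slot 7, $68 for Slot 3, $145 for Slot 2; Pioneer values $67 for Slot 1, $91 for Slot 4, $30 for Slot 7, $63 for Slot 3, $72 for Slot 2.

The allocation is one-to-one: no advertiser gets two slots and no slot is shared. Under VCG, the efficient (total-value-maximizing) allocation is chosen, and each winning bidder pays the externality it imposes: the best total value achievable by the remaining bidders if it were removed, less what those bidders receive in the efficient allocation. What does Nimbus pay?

Nimbus pays $3.

Efficient allocation: Nimbus→Slot 1 ($134), Onyx→Slot 3 ($139), Apex→Slot 7 ($108), Harbor→Slot 2 ($145), Pioneer→Slot 4 ($91); total welfare W = $617.
Nimbus receives Slot 1 at value $134, so the others get W − 134 = $483.
Without Nimbus: best allocation of the remaining 4 bidders over all 5 slots is Onyx→Slot 3 ($139), Apex→Slot 4 ($135), Harbor→Slot 2 ($145), Pioneer→Slot 1 ($67), total $486.
VCG payment = (others' best without Nimbus) − (others' welfare with Nimbus) = 486 − 483 = $3.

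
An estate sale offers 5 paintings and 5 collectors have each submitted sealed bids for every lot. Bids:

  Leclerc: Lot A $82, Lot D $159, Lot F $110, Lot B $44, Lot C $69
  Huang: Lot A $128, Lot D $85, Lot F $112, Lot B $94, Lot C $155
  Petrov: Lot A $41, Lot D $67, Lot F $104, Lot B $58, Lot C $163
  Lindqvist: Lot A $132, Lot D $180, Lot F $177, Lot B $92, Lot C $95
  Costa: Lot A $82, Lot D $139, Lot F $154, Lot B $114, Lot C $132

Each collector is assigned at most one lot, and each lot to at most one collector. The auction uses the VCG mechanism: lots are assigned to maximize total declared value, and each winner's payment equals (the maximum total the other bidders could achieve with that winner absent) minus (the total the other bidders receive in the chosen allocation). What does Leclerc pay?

Efficient allocation: Leclerc→Lot D ($159), Huang→Lot A ($128), Petrov→Lot C ($163), Lindqvist→Lot F ($177), Costa→Lot B ($114); total welfare W = $741.
Leclerc receives Lot D at value $159, so the others get W − 159 = $582.
Without Leclerc: best allocation of the remaining 4 bidders over all 5 lots is Huang→Lot A ($128), Petrov→Lot C ($163), Lindqvist→Lot D ($180), Costa→Lot F ($154), total $625.
VCG payment = (others' best without Leclerc) − (others' welfare with Leclerc) = 625 − 582 = $43.

Leclerc pays $43.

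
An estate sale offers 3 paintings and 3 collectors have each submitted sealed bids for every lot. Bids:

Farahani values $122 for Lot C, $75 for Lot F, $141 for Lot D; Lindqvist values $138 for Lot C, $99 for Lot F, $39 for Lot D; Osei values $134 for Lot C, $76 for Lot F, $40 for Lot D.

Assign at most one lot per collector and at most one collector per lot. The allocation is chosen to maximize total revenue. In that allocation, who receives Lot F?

Optimal: Farahani→Lot D ($141), Lindqvist→Lot F ($99), Osei→Lot C ($134) — total 141+99+134 = $374.
Max-entry greedy (repeatedly take the single best remaining cell) gives $355, worse by 19.
No other one-to-one assignment exceeds $374.
Lindqvist's own top lot is Lot C ($138), but forcing Lindqvist→Lot C and reassigning the rest optimally gives only $355 — worse by 19.

Lindqvist receives Lot F.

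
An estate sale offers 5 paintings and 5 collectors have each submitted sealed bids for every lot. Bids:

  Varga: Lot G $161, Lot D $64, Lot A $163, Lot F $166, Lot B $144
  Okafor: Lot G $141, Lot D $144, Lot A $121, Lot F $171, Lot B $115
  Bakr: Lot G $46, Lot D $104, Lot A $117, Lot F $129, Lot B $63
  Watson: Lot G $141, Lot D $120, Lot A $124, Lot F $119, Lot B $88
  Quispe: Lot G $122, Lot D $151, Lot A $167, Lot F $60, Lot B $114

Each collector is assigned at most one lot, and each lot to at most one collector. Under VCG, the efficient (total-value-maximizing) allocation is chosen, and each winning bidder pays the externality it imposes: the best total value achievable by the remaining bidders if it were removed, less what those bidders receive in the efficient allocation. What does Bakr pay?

Efficient allocation: Varga→Lot B ($144), Okafor→Lot F ($171), Bakr→Lot D ($104), Watson→Lot G ($141), Quispe→Lot A ($167); total welfare W = $727.
Bakr receives Lot D at value $104, so the others get W − 104 = $623.
Without Bakr: best allocation of the remaining 4 bidders over all 5 lots is Varga→Lot A ($163), Okafor→Lot F ($171), Watson→Lot G ($141), Quispe→Lot D ($151), total $626.
VCG payment = (others' best without Bakr) − (others' welfare with Bakr) = 626 − 623 = $3.

Bakr pays $3.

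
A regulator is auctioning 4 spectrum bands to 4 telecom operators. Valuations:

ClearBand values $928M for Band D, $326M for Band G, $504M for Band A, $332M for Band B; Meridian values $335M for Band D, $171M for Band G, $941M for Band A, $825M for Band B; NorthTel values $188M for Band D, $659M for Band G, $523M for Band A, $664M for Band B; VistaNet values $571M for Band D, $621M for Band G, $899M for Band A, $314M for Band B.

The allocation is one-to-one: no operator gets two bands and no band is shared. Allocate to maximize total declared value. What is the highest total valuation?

Max total: $3311M

Treat this as an assignment problem: match each operator to one band.
Optimal: ClearBand→Band D ($928M), Meridian→Band B ($825M), NorthTel→Band G ($659M), VistaNet→Band A ($899M) — total 928+825+659+899 = $3311M.
Max-entry greedy (repeatedly take the single best remaining cell) gives $3154M, worse by 157.
No other one-to-one assignment exceeds $3311M.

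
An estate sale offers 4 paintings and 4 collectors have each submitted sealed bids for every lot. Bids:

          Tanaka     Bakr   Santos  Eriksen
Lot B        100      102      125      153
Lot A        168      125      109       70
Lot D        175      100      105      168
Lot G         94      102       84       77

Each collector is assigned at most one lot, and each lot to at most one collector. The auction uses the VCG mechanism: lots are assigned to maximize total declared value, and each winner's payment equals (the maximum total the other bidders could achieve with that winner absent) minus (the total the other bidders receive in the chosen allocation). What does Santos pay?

Santos pays $15.

Efficient allocation: Tanaka→Lot A ($168), Bakr→Lot G ($102), Santos→Lot B ($125), Eriksen→Lot D ($168); total welfare W = $563.
Santos receives Lot B at value $125, so the others get W − 125 = $438.
Without Santos: best allocation of the remaining 3 bidders over all 4 lots is Tanaka→Lot D ($175), Bakr→Lot A ($125), Eriksen→Lot B ($153), total $453.
VCG payment = (others' best without Santos) − (others' welfare with Santos) = 453 − 438 = $15.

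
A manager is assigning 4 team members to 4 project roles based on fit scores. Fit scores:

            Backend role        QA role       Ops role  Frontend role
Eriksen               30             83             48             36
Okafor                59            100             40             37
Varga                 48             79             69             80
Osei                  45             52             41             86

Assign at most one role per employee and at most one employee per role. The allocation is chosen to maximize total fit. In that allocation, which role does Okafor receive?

Okafor receives Backend role.

Optimal: Eriksen→QA role (83 pts), Okafor→Backend role (59 pts), Varga→Ops role (69 pts), Osei→Frontend role (86 pts) — total 83+59+69+86 = 297 pts.
Max-entry greedy (repeatedly take the single best remaining cell) gives 285 pts, worse by 12.
Next-best assignment: Eriksen→Backend role, Okafor→QA role, Varga→Ops role, Osei→Frontend role = 285 pts.
Swapping Eriksen↔Varga (Eriksen→Ops role 48 pts, Varga→QA role 79 pts) loses 25.
Okafor's own top role is QA role (100 pts), but forcing Okafor→QA role and reassigning the rest optimally gives only 285 pts — worse by 12.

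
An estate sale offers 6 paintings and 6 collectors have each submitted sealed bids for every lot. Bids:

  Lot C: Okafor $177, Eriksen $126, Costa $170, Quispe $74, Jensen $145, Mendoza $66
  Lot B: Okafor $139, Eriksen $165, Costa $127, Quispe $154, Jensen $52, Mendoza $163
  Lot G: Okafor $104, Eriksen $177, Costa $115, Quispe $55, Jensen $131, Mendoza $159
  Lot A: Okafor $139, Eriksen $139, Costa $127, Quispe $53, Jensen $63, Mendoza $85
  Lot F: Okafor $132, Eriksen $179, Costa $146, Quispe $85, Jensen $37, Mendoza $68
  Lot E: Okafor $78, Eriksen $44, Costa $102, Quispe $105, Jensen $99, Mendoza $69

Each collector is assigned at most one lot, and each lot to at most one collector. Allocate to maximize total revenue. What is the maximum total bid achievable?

Max total: $900

This is the linear assignment problem.
Optimal: Okafor→Lot A ($139), Eriksen→Lot F ($179), Costa→Lot C ($170), Quispe→Lot B ($154), Jensen→Lot E ($99), Mendoza→Lot G ($159) — total 139+179+170+154+99+159 = $900.
Row-greedy (each collector in turn takes its best remaining lot) gives $804, worse by 96.
Next-best assignment: Okafor→Lot C, Eriksen→Lot F, Costa→Lot A, Quispe→Lot B, Jensen→Lot E, Mendoza→Lot G = $895.
Swapping Okafor↔Quispe (Okafor→Lot B $139, Quispe→Lot A $53) loses 101.
Checked against all permutations: $900 is optimal.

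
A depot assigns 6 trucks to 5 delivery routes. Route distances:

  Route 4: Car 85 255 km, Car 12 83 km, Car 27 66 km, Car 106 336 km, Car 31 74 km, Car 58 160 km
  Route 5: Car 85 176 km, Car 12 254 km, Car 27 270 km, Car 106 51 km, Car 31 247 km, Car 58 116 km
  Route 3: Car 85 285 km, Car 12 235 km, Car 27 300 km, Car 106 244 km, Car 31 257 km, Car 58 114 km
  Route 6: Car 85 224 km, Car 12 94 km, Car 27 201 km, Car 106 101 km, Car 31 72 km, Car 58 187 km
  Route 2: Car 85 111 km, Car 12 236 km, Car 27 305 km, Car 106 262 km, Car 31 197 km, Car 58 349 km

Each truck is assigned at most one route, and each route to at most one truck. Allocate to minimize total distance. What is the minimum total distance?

Minimum total: 414 km

This is a one-to-one assignment (minimum-cost bipartite matching).
Optimal: Car 27→Route 4 (66 km), Car 106→Route 5 (51 km), Car 58→Route 3 (114 km), Car 31→Route 6 (72 km), Car 85→Route 2 (111 km) — total 66+51+114+72+111 = 414 km.
Row-greedy (each truck in turn takes its cheapest remaining route) gives 703 km, worse by 289.
Next-best assignment: Car 12→Route 4, Car 106→Route 5, Car 58→Route 3, Car 31→Route 6, Car 85→Route 2 = 431 km.
Swapping Car 58↔Car 31 (Car 58→Route 6 187 km, Car 31→Route 3 257 km) adds 258.
Every other assignment is strictly worse.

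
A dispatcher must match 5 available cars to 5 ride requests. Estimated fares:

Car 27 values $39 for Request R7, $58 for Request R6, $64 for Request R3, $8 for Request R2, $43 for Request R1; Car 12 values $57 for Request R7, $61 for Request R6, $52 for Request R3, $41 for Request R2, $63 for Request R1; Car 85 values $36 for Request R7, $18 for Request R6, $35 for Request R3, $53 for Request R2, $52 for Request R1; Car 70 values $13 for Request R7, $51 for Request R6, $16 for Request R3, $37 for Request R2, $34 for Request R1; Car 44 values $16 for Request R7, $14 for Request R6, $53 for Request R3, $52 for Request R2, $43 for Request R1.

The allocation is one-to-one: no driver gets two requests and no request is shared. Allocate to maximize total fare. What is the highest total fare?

This is a one-to-one assignment (maximum-weight bipartite matching).
Optimal: Car 27→Request R3 ($64), Car 12→Request R7 ($57), Car 85→Request R1 ($52), Car 70→Request R6 ($51), Car 44→Request R2 ($52) — total 64+57+52+51+52 = $276.

Max total: $276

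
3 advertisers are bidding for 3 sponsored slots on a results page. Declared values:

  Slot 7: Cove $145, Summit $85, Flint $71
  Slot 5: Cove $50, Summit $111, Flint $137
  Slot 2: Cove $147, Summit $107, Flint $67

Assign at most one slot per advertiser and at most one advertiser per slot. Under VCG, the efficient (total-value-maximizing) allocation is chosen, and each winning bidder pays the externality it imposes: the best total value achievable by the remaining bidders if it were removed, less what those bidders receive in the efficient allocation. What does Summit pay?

Efficient allocation: Cove→Slot 7 ($145), Summit→Slot 2 ($107), Flint→Slot 5 ($137); total welfare W = $389.
Summit receives Slot 2 at value $107, so the others get W − 107 = $282.
Without Summit: best allocation of the remaining 2 bidders over all 3 slots is Cove→Slot 2 ($147), Flint→Slot 5 ($137), total $284.
VCG payment = (others' best without Summit) − (others' welfare with Summit) = 284 − 282 = $2.

Summit pays $2.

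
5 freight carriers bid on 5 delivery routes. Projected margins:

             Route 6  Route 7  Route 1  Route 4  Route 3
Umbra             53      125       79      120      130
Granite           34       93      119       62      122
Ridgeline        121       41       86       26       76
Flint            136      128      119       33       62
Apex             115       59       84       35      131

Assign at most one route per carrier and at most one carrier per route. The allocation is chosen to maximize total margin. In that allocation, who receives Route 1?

Treat this as an assignment problem: match each carrier to one route.
Optimal: Umbra→Route 4 ($120k), Granite→Route 1 ($119k), Ridgeline→Route 6 ($121k), Flint→Route 7 ($128k), Apex→Route 3 ($131k) — total 120+119+121+128+131 = $619k.
Row-greedy (each carrier in turn takes its best remaining route) gives $533k, worse by 86.
Next-best assignment: Umbra→Route 4, Granite→Route 7, Ridgeline→Route 6, Flint→Route 1, Apex→Route 3 = $584k.
No other one-to-one assignment exceeds $619k.
Granite's own top route is Route 3 ($122k), but forcing Granite→Route 3 and reassigning the rest optimally gives only $575k — worse by 44.

Granite receives Route 1.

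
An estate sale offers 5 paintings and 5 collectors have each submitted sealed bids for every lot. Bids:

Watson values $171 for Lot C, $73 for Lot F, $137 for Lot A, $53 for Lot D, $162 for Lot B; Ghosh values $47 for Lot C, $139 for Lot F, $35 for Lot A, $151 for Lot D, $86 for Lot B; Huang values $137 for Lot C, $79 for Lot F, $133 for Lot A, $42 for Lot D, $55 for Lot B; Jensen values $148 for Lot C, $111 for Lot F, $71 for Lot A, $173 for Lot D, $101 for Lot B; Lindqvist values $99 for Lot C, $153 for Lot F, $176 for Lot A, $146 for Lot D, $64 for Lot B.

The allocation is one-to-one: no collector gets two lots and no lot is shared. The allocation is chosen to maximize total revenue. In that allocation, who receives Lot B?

Treat this as an assignment problem: match each collector to one lot.
Optimal: Watson→Lot B ($162), Ghosh→Lot F ($139), Huang→Lot C ($137), Jensen→Lot D ($173), Lindqvist→Lot A ($176) — total 162+139+137+173+176 = $787.
Column-greedy (each lot in turn goes to its best remaining collector) gives $716, worse by 71.
Watson's own top lot is Lot C ($171), but forcing Watson→Lot C and reassigning the rest optimally gives only $716 — worse by 71.

Watson receives Lot B.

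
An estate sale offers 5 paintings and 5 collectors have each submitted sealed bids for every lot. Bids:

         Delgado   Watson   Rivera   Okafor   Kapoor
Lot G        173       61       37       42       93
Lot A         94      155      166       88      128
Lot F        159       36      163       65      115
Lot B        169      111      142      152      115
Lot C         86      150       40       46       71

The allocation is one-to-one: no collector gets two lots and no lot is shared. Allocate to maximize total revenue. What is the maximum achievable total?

Optimal: Delgado→Lot G ($173), Watson→Lot C ($150), Rivera→Lot F ($163), Okafor→Lot B ($152), Kapoor→Lot A ($128) — total 173+150+163+152+128 = $766.
Row-greedy (each collector in turn takes its best remaining lot) gives $714, worse by 52.
Swapping Rivera↔Okafor (Rivera→Lot B $142, Okafor→Lot F $65) loses 108.

Maximum total: $766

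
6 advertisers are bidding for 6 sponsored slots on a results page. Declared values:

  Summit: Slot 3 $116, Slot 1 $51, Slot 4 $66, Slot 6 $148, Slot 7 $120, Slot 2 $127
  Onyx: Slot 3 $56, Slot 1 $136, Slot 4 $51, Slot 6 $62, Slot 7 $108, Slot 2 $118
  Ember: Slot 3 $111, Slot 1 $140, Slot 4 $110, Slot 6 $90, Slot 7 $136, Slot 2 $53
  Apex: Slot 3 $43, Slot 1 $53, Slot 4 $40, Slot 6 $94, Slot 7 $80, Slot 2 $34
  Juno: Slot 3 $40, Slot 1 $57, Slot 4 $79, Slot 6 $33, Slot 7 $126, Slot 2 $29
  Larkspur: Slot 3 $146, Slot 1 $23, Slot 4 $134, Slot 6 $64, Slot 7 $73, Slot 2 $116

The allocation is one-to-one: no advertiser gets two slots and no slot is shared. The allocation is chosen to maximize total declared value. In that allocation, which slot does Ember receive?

Treat this as an assignment problem: match each advertiser to one slot.
Optimal: Summit→Slot 2 ($127), Onyx→Slot 1 ($136), Ember→Slot 4 ($110), Apex→Slot 6 ($94), Juno→Slot 7 ($126), Larkspur→Slot 3 ($146) — total 127+136+110+94+126+146 = $739.
Swapping Apex↔Summit (Apex→Slot 2 $34, Summit→Slot 6 $148) loses 39.
Every other assignment is strictly worse.
Ember's own top slot is Slot 1 ($140), but forcing Ember→Slot 1 and reassigning the rest optimally gives only $728 — worse by 11.

Ember receives Slot 4.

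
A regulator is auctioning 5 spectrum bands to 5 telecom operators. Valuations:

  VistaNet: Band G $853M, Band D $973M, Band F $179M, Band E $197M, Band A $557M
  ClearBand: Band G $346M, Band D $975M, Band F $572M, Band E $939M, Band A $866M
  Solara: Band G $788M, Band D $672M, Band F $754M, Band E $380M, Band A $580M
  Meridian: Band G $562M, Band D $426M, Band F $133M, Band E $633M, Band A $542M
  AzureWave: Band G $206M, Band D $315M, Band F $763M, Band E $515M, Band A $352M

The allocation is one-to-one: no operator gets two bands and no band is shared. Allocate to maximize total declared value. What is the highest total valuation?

Maximum total: $4023M

Optimal: VistaNet→Band D ($973M), ClearBand→Band A ($866M), Solara→Band G ($788M), Meridian→Band E ($633M), AzureWave→Band F ($763M) — total 973+866+788+633+763 = $4023M.
Column-greedy (each band in turn goes to its best remaining operator) gives $3804M, worse by 219.
Next-best assignment: VistaNet→Band D, ClearBand→Band E, Solara→Band G, Meridian→Band A, AzureWave→Band F = $4005M.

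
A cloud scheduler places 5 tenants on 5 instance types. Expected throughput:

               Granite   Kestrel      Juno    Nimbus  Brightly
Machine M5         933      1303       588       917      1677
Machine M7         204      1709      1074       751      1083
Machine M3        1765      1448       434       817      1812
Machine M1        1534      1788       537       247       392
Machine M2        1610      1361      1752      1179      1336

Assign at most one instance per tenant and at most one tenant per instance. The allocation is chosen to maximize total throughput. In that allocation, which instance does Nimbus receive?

Optimal: Granite→Machine M3 (1765 ops/s), Kestrel→Machine M1 (1788 ops/s), Juno→Machine M2 (1752 ops/s), Nimbus→Machine M7 (751 ops/s), Brightly→Machine M5 (1677 ops/s) — total 1765+1788+1752+751+1677 = 7733 ops/s.
Row-greedy (each tenant in turn takes its best remaining instance) gives 7305 ops/s, worse by 428.
Swapping Juno↔Nimbus (Juno→Machine M7 1074 ops/s, Nimbus→Machine M2 1179 ops/s) loses 250.
Nimbus's own top instance is Machine M2 (1179 ops/s), but forcing Nimbus→Machine M2 and reassigning the rest optimally gives only 7483 ops/s — worse by 250.

Nimbus receives Machine M7.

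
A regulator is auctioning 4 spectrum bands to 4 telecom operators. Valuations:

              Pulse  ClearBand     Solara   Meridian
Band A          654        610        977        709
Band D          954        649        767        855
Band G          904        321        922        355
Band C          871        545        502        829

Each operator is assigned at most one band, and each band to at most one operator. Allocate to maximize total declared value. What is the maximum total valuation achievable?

Optimal: Pulse→Band G ($904M), ClearBand→Band D ($649M), Solara→Band A ($977M), Meridian→Band C ($829M) — total 904+649+977+829 = $3359M.
Column-greedy (each band in turn goes to its best remaining operator) gives $2831M, worse by 528.
Next-best assignment: Pulse→Band D, ClearBand→Band A, Solara→Band G, Meridian→Band C = $3315M.
Swapping Solara↔ClearBand (Solara→Band D $767M, ClearBand→Band A $610M) loses 249.

Maximum total: $3359M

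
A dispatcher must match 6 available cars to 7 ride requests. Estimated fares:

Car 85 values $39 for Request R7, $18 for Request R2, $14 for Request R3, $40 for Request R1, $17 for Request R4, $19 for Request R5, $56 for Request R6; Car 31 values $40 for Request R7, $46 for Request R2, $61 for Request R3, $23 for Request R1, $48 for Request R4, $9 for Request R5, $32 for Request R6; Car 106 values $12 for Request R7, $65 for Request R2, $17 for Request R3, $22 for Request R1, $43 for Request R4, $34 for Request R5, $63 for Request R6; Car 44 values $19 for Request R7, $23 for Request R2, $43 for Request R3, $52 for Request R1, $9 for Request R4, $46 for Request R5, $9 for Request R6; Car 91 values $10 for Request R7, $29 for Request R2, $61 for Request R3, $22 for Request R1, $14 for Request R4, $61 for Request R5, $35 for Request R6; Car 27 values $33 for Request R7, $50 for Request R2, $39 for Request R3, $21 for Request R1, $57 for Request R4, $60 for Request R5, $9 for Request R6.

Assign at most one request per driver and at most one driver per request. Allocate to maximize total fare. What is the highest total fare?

Max total: $352

This is the linear assignment problem.
Optimal: Car 85→Request R6 ($56), Car 31→Request R3 ($61), Car 106→Request R2 ($65), Car 44→Request R1 ($52), Car 91→Request R5 ($61), Car 27→Request R4 ($57) — total 56+61+65+52+61+57 = $352.
Column-greedy (each request in turn goes to its best remaining driver) gives $294, worse by 58.
Swapping Car 44↔Car 27 (Car 44→Request R4 $9, Car 27→Request R1 $21) loses 79.
No other one-to-one assignment exceeds $352.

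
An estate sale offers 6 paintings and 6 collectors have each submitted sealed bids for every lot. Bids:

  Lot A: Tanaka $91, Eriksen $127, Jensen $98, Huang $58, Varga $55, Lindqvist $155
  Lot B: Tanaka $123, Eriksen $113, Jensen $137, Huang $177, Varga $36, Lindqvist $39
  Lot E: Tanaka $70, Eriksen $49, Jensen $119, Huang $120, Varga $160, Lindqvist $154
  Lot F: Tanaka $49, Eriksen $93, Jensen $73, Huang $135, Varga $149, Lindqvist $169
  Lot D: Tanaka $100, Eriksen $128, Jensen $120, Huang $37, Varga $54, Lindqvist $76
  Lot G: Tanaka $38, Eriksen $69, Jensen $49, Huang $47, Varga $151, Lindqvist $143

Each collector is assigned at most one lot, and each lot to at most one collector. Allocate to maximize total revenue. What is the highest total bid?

Maximum total: $843

Treat this as an assignment problem: match each collector to one lot.
Optimal: Tanaka→Lot D ($100), Eriksen→Lot A ($127), Jensen→Lot E ($119), Huang→Lot B ($177), Varga→Lot G ($151), Lindqvist→Lot F ($169) — total 100+127+119+177+151+169 = $843.
Column-greedy (each lot in turn goes to its best remaining collector) gives $743, worse by 100.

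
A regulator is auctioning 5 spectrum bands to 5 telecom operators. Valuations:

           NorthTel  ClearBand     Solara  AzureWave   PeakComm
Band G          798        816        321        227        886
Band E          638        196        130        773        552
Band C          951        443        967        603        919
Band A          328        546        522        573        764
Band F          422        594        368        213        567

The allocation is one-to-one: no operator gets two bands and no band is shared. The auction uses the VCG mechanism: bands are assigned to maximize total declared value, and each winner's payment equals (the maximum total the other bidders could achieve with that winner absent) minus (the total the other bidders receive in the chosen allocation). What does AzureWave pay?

AzureWave pays $62M.

Efficient allocation: NorthTel→Band G ($798M), ClearBand→Band F ($594M), Solara→Band C ($967M), AzureWave→Band E ($773M), PeakComm→Band A ($764M); total welfare W = $3896M.
AzureWave receives Band E at value $773M, so the others get W − 773 = $3123M.
Without AzureWave: best allocation of the remaining 4 bidders over all 5 bands is NorthTel→Band E ($638M), ClearBand→Band G ($816M), Solara→Band C ($967M), PeakComm→Band A ($764M), total $3185M.
VCG payment = (others' best without AzureWave) − (others' welfare with AzureWave) = 3185 − 3123 = $62M.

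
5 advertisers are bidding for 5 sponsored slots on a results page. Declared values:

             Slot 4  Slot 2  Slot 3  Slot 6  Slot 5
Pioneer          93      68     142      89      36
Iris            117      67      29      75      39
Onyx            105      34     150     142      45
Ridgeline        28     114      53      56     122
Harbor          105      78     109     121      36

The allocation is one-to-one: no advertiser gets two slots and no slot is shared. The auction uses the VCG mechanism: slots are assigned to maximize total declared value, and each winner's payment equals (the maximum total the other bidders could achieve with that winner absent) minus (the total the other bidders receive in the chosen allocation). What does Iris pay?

Iris pays $27.

Efficient allocation: Pioneer→Slot 3 ($142), Iris→Slot 4 ($117), Onyx→Slot 6 ($142), Ridgeline→Slot 5 ($122), Harbor→Slot 2 ($78); total welfare W = $601.
Iris receives Slot 4 at value $117, so the others get W − 117 = $484.
Without Iris: best allocation of the remaining 4 bidders over all 5 slots is Pioneer→Slot 3 ($142), Onyx→Slot 6 ($142), Ridgeline→Slot 5 ($122), Harbor→Slot 4 ($105), total $511.
VCG payment = (others' best without Iris) − (others' welfare with Iris) = 511 − 484 = $27.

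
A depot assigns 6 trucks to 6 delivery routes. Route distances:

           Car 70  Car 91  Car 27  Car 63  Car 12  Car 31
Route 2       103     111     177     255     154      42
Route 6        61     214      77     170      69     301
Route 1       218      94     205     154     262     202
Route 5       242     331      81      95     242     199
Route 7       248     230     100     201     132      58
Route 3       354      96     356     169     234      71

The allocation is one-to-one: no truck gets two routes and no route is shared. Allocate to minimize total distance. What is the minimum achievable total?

Optimal: Car 70→Route 2 (103 km), Car 91→Route 1 (94 km), Car 27→Route 7 (100 km), Car 63→Route 5 (95 km), Car 12→Route 6 (69 km), Car 31→Route 3 (71 km) — total 103+94+100+95+69+71 = 532 km.
Min-entry greedy (repeatedly take the single cheapest remaining cell) gives 579 km, worse by 47.
Swapping Car 27↔Car 70 (Car 27→Route 2 177 km, Car 70→Route 7 248 km) adds 222.
Every other assignment is strictly worse.

Min total: 532 km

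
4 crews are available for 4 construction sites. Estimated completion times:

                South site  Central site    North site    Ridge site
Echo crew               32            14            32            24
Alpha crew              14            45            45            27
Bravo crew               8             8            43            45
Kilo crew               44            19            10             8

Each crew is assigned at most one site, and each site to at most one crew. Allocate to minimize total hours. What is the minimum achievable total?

Optimal: Echo crew→Ridge site (24 hours), Alpha crew→South site (14 hours), Bravo crew→Central site (8 hours), Kilo crew→North site (10 hours) — total 24+14+8+10 = 56 hours.
Min-entry greedy (repeatedly take the single cheapest remaining cell) gives 75 hours, worse by 19.
Next-best assignment: Echo crew→Central site, Alpha crew→Ridge site, Bravo crew→South site, Kilo crew→North site = 59 hours.
Swapping Alpha crew↔Echo crew (Alpha crew→Ridge site 27 hours, Echo crew→South site 32 hours) adds 21.

Minimum total: 56 hours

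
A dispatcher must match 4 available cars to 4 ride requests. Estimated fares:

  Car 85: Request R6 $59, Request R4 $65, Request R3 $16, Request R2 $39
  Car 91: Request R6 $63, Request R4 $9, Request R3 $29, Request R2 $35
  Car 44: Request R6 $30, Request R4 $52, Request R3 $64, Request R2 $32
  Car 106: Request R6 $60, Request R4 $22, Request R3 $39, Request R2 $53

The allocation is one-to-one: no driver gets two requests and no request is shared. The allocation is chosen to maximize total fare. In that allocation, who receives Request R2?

Car 106 receives Request R2.

This is a one-to-one assignment (maximum-weight bipartite matching).
Optimal: Car 85→Request R4 ($65), Car 91→Request R6 ($63), Car 44→Request R3 ($64), Car 106→Request R2 ($53) — total 65+63+64+53 = $245.
Every other assignment is strictly worse.
Car 106's own top request is Request R6 ($60), but forcing Car 106→Request R6 and reassigning the rest optimally gives only $224 — worse by 21.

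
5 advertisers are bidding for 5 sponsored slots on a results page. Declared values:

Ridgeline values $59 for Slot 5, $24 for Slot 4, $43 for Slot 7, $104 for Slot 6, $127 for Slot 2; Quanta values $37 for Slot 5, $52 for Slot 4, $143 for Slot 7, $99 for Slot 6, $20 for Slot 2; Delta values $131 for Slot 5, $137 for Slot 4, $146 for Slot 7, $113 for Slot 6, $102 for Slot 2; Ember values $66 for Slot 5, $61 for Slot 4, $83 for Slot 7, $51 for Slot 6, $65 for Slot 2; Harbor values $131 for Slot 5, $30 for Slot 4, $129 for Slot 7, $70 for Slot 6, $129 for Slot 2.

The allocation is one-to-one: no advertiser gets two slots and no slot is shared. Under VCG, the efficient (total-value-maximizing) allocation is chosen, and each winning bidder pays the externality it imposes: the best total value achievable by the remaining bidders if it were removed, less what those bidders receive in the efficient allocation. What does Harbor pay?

Harbor pays $15.

Efficient allocation: Ridgeline→Slot 2 ($127), Quanta→Slot 7 ($143), Delta→Slot 4 ($137), Ember→Slot 6 ($51), Harbor→Slot 5 ($131); total welfare W = $589.
Harbor receives Slot 5 at value $131, so the others get W − 131 = $458.
Without Harbor: best allocation of the remaining 4 bidders over all 5 slots is Ridgeline→Slot 2 ($127), Quanta→Slot 7 ($143), Delta→Slot 4 ($137), Ember→Slot 5 ($66), total $473.
VCG payment = (others' best without Harbor) − (others' welfare with Harbor) = 473 − 458 = $15.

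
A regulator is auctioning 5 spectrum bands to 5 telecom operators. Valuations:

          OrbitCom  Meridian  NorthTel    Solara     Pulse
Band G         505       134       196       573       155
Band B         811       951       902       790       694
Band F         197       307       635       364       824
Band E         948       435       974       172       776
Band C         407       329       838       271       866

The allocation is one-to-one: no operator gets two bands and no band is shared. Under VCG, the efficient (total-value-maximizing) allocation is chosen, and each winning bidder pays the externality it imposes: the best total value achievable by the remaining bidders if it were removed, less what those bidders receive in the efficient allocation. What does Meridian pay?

Efficient allocation: OrbitCom→Band E ($948M), Meridian→Band B ($951M), NorthTel→Band C ($838M), Solara→Band G ($573M), Pulse→Band F ($824M); total welfare W = $4134M.
Meridian receives Band B at value $951M, so the others get W − 951 = $3183M.
Without Meridian: best allocation of the remaining 4 bidders over all 5 bands is OrbitCom→Band E ($948M), NorthTel→Band C ($838M), Solara→Band B ($790M), Pulse→Band F ($824M), total $3400M.
VCG payment = (others' best without Meridian) − (others' welfare with Meridian) = 3400 − 3183 = $217M.

Meridian pays $217M.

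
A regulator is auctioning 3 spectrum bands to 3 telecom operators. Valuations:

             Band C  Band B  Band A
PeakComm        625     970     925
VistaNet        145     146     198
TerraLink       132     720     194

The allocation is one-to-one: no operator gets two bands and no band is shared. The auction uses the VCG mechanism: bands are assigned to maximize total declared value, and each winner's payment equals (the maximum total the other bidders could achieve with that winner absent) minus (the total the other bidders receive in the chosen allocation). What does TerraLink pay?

TerraLink pays $98M.

Efficient allocation: PeakComm→Band A ($925M), VistaNet→Band C ($145M), TerraLink→Band B ($720M); total welfare W = $1790M.
TerraLink receives Band B at value $720M, so the others get W − 720 = $1070M.
Without TerraLink: best allocation of the remaining 2 bidders over all 3 bands is PeakComm→Band B ($970M), VistaNet→Band A ($198M), total $1168M.
VCG payment = (others' best without TerraLink) − (others' welfare with TerraLink) = 1168 − 1070 = $98M.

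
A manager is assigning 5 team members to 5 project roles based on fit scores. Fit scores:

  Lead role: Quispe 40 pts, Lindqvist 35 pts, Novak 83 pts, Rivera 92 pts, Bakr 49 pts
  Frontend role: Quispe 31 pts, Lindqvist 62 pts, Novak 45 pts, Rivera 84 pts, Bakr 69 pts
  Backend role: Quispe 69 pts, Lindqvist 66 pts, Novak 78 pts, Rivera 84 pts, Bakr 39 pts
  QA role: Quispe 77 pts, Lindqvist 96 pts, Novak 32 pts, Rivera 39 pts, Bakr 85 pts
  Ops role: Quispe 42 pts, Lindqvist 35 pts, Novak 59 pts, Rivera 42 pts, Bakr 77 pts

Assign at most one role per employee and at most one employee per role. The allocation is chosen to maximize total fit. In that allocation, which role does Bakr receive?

Optimal: Quispe→Backend role (69 pts), Lindqvist→QA role (96 pts), Novak→Lead role (83 pts), Rivera→Frontend role (84 pts), Bakr→Ops role (77 pts) — total 69+96+83+84+77 = 409 pts.
Column-greedy (each role in turn goes to its best remaining employee) gives 377 pts, worse by 32.
Bakr's own top role is QA role (85 pts), but forcing Bakr→QA role and reassigning the rest optimally gives only 367 pts — worse by 42.

Bakr receives Ops role.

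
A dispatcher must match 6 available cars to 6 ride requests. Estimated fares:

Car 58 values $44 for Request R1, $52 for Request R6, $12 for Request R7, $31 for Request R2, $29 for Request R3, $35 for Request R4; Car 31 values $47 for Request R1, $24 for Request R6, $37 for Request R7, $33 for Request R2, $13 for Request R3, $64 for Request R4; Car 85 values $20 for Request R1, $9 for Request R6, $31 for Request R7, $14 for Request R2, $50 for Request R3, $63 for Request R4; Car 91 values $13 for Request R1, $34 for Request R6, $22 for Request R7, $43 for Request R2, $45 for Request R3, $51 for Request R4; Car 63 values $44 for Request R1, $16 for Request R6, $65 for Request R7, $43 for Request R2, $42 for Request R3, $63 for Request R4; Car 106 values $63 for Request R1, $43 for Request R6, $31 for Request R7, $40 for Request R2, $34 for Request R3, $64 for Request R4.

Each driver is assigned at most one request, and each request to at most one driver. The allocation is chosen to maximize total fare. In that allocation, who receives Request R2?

This is a one-to-one assignment (maximum-weight bipartite matching).
Optimal: Car 58→Request R6 ($52), Car 31→Request R4 ($64), Car 85→Request R3 ($50), Car 91→Request R2 ($43), Car 63→Request R7 ($65), Car 106→Request R1 ($63) — total 52+64+50+43+65+63 = $337.
Every other assignment is strictly worse.
Car 91's own top request is Request R4 ($51), but forcing Car 91→Request R4 and reassigning the rest optimally gives only $314 — worse by 23.

Car 91 receives Request R2.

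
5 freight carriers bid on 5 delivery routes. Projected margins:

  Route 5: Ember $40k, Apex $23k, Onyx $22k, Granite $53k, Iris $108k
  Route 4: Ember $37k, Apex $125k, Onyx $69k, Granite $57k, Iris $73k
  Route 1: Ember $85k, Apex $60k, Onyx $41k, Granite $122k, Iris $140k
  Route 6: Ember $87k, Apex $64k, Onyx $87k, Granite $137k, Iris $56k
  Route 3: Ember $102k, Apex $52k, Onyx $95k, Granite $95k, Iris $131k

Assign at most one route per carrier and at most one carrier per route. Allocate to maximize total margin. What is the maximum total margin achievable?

Maximum total: $550k

This is the linear assignment problem.
Optimal: Ember→Route 1 ($85k), Apex→Route 4 ($125k), Onyx→Route 3 ($95k), Granite→Route 6 ($137k), Iris→Route 5 ($108k) — total 85+125+95+137+108 = $550k.
Max-entry greedy (repeatedly take the single best remaining cell) gives $526k, worse by 24.
Every other assignment is strictly worse.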